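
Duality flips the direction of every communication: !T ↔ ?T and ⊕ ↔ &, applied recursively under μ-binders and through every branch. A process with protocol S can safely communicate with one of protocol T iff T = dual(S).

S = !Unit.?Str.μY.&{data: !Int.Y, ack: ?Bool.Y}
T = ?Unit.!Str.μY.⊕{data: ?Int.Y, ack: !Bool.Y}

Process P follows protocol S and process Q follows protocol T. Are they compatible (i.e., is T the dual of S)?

!Unit vs ?Unit  ✓
  ?Str vs !Str  ✓
    μY vs μY  ✓ (μ self-dual)
      &{data,ack} vs ⊕{data,ack}  ✓ labels match
        [data]
          !Int vs ?Int  ✓
            Y vs Y  ✓
        [ack]
          ?Bool vs !Bool  ✓
            Y vs Y  ✓

YES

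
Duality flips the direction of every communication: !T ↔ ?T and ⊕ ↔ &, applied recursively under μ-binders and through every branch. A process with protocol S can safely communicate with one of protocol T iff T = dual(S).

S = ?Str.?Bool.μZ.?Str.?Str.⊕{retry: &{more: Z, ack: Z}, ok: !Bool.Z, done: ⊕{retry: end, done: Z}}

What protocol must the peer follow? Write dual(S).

!Str.!Bool.μZ.!Str.!Str.&{retry: ⊕{more: Z, ack: Z}, ok: ?Bool.Z, done: &{retry: end, done: Z}}

?Str → !Str
  ?Bool → !Bool
    μZ → μZ  (binder kept)
      ?Str → !Str
        ?Str → !Str
          ⊕{retry,ok,done} → &{retry,ok,done}  (⊕→&)
            • retry:
              &{more,ack} → ⊕{more,ack}  (offer→select)
                • more:
                  dual(Z) = Z
                • ack:
                  dual(Z) = Z
            • ok:
              !Bool → ?Bool
                dual(Z) = Z
            • done:
              ⊕{retry,done} → &{retry,done}  (⊕→&)
                • retry:
                  dual(end) = end
                • done:
                  dual(Z) = Z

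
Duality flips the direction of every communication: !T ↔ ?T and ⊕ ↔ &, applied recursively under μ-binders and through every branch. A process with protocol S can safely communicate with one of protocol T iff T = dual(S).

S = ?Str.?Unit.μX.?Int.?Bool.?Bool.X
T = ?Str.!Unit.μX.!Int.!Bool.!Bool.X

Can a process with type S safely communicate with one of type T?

NO

?Str ‖ ?Str  ✗ same direction on both sides — not dual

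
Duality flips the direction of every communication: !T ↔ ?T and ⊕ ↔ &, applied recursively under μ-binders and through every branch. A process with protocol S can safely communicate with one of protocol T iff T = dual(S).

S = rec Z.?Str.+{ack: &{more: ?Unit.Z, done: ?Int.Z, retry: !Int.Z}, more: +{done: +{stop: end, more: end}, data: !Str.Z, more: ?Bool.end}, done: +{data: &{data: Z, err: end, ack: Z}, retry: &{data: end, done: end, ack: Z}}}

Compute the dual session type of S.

rec Z → rec Z  (rec unchanged)
  ?Str → !Str
    +{ack,more,done} → &{ack,more,done}  (select→offer)
      • ack:
        &{more,done,retry} → +{more,done,retry}  (external→internal)
          • more:
            ?Unit → !Unit
              dual(Z) = Z
          • done:
            ?Int → !Int
              dual(Z) = Z
          • retry:
            !Int → ?Int
              dual(Z) = Z
      • more:
        +{done,data,more} → &{done,data,more}  (select→offer)
          • done:
            +{stop,more} → &{stop,more}  (select→offer)
              • stop:
                dual(end) = end
              • more:
                dual(end) = end
          • data:
            !Str → ?Str
              dual(Z) = Z
          • more:
            ?Bool → !Bool
              dual(end) = end
      • done:
        +{data,retry} → &{data,retry}  (select→offer)
          • data:
            &{data,err,ack} → +{data,err,ack}  (external→internal)
              • data:
                dual(Z) = Z
              • err:
                dual(end) = end
              • ack:
                dual(Z) = Z
          • retry:
            &{data,done,ack} → +{data,done,ack}  (external→internal)
              • data:
                dual(end) = end
              • done:
                dual(end) = end
              • ack:
                dual(Z) = Z

rec Z.!Str.&{ack: +{more: !Unit.Z, done: !Int.Z, retry: ?Int.Z}, more: &{done: &{stop: end, more: end}, data: ?Str.Z, more: !Bool.end}, done: &{data: +{data: Z, err: end, ack: Z}, retry: +{data: end, done: end, ack: Z}}}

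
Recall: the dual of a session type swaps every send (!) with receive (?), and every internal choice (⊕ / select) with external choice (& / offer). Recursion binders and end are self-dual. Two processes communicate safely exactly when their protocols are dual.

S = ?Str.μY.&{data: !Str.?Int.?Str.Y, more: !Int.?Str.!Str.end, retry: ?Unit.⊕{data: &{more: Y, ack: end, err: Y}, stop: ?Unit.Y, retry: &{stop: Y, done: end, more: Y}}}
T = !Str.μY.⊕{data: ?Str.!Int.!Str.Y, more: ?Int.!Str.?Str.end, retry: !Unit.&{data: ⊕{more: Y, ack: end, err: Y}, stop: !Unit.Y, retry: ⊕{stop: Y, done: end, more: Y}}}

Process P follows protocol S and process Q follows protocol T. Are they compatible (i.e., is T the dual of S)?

?Str | !Str  match
  μY | μY  match (rec unchanged)
    &{data,more,retry} | ⊕{data,more,retry}  match labels match
      case data:
        !Str | ?Str  match
          ?Int | !Int  match
            ?Str | !Str  match
              Y | Y  match
      case more:
        !Int | ?Int  match
          ?Str | !Str  match
            !Str | ?Str  match
              end | end  match
      case retry:
        ?Unit | !Unit  match
          ⊕{data,stop,retry} | &{data,stop,retry}  match labels match
            case data:
              &{more,ack,err} | ⊕{more,ack,err}  match labels match
                case more:
                  Y | Y  match
                case ack:
                  end | end  match
                case err:
                  Y | Y  match
            case stop:
              ?Unit | !Unit  match
                Y | Y  match
            case retry:
              &{stop,done,more} | ⊕{stop,done,more}  match labels match
                case stop:
                  Y | Y  match
                case done:
                  end | end  match
                case more:
                  Y | Y  match

YES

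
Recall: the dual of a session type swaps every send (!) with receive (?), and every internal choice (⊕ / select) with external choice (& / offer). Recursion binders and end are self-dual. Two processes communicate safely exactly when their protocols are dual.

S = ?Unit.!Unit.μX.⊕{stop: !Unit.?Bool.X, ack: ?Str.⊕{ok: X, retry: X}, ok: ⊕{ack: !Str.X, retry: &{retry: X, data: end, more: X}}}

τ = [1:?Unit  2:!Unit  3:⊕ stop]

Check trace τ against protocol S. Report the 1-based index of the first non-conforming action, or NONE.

@1 ?Unit  ✓  residual = !Unit.μX.…
@2 !Unit  ✓  residual = μX.…
@3 ⊕ stop  ✓  residual = !Unit.?Bool.μX.…
τ conforms to S (length 3)

NONE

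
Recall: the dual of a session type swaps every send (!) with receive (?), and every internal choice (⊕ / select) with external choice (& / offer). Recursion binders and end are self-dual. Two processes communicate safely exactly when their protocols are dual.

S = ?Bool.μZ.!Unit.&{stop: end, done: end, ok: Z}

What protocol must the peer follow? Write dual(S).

!Bool.μZ.?Unit.⊕{stop: end, done: end, ok: Z}

?Bool = !Bool
  μZ = μZ  (μ self-dual)
    !Unit = ?Unit
      &{stop,done,ok} = ⊕{stop,done,ok}  (&→⊕)
        [stop]
          end ↦ end
        [done]
          end ↦ end
        [ok]
          Z ↦ Z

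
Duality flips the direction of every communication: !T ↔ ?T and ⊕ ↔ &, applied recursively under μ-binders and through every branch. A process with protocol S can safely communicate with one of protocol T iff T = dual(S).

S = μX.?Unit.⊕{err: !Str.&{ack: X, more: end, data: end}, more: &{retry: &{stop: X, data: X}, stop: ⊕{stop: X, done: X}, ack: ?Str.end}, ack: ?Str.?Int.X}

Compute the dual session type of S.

μX → μX  (binder kept)
  ?Unit → !Unit
    ⊕{err,more,ack} → &{err,more,ack}  (⊕→&)
      • err:
        !Str → ?Str
          &{ack,more,data} → ⊕{ack,more,data}  (offer→select)
            • ack:
              X ↦ X
            • more:
              end ↦ end
            • data:
              end ↦ end
      • more:
        &{retry,stop,ack} → ⊕{retry,stop,ack}  (offer→select)
          • retry:
            &{stop,data} → ⊕{stop,data}  (offer→select)
              • stop:
                X ↦ X
              • data:
                X ↦ X
          • stop:
            ⊕{stop,done} → &{stop,done}  (⊕→&)
              • stop:
                X ↦ X
              • done:
                X ↦ X
          • ack:
            ?Str → !Str
              end ↦ end
      • ack:
        ?Str → !Str
          ?Int → !Int
            X ↦ X

μX.!Unit.&{err: ?Str.⊕{ack: X, more: end, data: end}, more: ⊕{retry: ⊕{stop: X, data: X}, stop: &{stop: X, done: X}, ack: !Str.end}, ack: !Str.!Int.X}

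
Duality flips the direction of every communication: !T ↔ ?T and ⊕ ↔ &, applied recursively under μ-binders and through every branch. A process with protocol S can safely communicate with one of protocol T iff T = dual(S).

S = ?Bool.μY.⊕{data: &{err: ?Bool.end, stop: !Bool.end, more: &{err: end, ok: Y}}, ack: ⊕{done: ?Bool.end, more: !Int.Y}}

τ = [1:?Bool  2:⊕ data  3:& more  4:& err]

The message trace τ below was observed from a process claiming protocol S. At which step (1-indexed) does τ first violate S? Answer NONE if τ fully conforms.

[1] ?Bool  ok  now at μY.…
[2] ⊕ data  ok  now at &{err: ?Bool.end, stop: !Bool.end, more: &{err: end, ok: μY.…}}
[3] & more  ok  now at &{err: end, ok: μY.…}
[4] & err  ok  now at end
τ conforms to S (length 4)

NONE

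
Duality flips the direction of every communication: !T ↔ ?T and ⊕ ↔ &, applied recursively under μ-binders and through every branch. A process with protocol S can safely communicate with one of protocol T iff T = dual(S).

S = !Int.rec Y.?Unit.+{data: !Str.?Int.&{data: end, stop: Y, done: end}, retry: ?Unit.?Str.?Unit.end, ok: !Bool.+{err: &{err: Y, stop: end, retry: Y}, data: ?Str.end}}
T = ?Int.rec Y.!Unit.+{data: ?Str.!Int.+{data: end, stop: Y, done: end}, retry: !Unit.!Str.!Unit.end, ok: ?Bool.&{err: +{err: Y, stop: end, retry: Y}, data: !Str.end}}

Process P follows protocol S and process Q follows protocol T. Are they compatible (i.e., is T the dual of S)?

!Int | ?Int  ✓
  rec Y | rec Y  ✓ (μ self-dual)
    ?Unit | !Unit  ✓
      +{data,retry,ok} | +{data,retry,ok}  ✗ choice polarity not flipped — not dual

NO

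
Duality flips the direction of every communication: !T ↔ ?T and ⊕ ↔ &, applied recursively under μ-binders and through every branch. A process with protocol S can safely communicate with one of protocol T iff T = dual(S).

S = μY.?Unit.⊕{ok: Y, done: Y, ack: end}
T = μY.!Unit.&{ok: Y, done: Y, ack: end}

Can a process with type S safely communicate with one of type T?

YES

μY ‖ μY  ok (rec unchanged)
  ?Unit ‖ !Unit  ok
    ⊕{ok,done,ack} ‖ &{ok,done,ack}  ok label sets agree
      [ok]
        Y ‖ Y  ok
      [done]
        Y ‖ Y  ok
      [ack]
        end ‖ end  ok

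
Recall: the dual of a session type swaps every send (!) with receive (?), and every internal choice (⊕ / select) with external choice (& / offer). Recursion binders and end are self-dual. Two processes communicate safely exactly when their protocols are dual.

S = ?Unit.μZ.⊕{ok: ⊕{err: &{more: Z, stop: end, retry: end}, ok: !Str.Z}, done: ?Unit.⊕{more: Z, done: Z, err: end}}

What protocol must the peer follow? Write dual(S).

?Unit = !Unit
  μZ = μZ  (rec unchanged)
    ⊕{ok,done} = &{ok,done}  (select→offer)
      case ok:
        ⊕{err,ok} = &{err,ok}  (select→offer)
          case err:
            &{more,stop,retry} = ⊕{more,stop,retry}  (external→internal)
              case more:
                Z ↦ Z
              case stop:
                end ↦ end
              case retry:
                end ↦ end
          case ok:
            !Str = ?Str
              Z ↦ Z
      case done:
        ?Unit = !Unit
          ⊕{more,done,err} = &{more,done,err}  (select→offer)
            case more:
              Z ↦ Z
            case done:
              Z ↦ Z
            case err:
              end ↦ end

!Unit.μZ.&{ok: &{err: ⊕{more: Z, stop: end, retry: end}, ok: ?Str.Z}, done: !Unit.&{more: Z, done: Z, err: end}}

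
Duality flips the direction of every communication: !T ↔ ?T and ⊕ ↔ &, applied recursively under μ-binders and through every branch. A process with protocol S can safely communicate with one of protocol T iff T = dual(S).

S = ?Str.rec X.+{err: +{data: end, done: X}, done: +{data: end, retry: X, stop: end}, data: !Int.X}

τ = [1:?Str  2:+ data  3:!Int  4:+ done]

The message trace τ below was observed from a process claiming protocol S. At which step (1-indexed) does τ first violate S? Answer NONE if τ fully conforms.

@1 ?Str  ✓  cont: rec X.…
@2 + data  ✓  cont: !Int.rec X.…
@3 !Int  ✓  cont: rec X.…
@4 + done  ✓  cont: +{data: end, retry: rec X.…, stop: end}
trace exhausted — no violation

NONE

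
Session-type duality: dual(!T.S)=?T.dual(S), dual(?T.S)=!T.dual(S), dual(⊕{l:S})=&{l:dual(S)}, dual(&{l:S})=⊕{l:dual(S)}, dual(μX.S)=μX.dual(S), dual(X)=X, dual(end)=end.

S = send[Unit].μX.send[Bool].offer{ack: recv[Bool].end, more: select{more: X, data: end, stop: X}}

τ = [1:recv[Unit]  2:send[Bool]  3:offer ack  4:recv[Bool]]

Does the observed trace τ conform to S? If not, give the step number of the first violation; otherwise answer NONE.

[1] got recv[Unit], protocol expects send[Unit]  ✗

1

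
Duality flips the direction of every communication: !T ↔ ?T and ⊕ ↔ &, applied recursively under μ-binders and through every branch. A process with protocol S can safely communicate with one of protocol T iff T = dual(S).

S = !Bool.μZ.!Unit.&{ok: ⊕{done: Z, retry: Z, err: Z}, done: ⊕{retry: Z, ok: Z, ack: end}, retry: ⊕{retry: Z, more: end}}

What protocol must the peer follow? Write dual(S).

?Bool.μZ.?Unit.⊕{ok: &{done: Z, retry: Z, err: Z}, done: &{retry: Z, ok: Z, ack: end}, retry: &{retry: Z, more: end}}

!Bool ↦ ?Bool
  μZ ↦ μZ  (μ self-dual)
    !Unit ↦ ?Unit
      &{ok,done,retry} ↦ ⊕{ok,done,retry}  (offer→select)
        • ok:
          ⊕{done,retry,err} ↦ &{done,retry,err}  (⊕→&)
            • done:
              Z self-dual
            • retry:
              Z self-dual
            • err:
              Z self-dual
        • done:
          ⊕{retry,ok,ack} ↦ &{retry,ok,ack}  (⊕→&)
            • retry:
              Z self-dual
            • ok:
              Z self-dual
            • ack:
              end self-dual
        • retry:
          ⊕{retry,more} ↦ &{retry,more}  (⊕→&)
            • retry:
              Z self-dual
            • more:
              end self-dual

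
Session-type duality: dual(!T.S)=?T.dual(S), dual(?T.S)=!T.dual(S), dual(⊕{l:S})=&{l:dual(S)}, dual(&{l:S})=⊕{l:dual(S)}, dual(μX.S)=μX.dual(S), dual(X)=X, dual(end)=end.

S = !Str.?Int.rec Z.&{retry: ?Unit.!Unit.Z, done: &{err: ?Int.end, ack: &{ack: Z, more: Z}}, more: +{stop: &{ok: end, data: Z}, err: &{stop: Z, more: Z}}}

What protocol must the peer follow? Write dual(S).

?Str.!Int.rec Z.+{retry: !Unit.?Unit.Z, done: +{err: !Int.end, ack: +{ack: Z, more: Z}}, more: &{stop: +{ok: end, data: Z}, err: +{stop: Z, more: Z}}}

!Str → ?Str
  ?Int → !Int
    rec Z → rec Z  (rec unchanged)
      &{retry,done,more} → +{retry,done,more}  (offer→select)
        • retry:
          ?Unit → !Unit
            !Unit → ?Unit
              dual(Z) = Z
        • done:
          &{err,ack} → +{err,ack}  (offer→select)
            • err:
              ?Int → !Int
                dual(end) = end
            • ack:
              &{ack,more} → +{ack,more}  (offer→select)
                • ack:
                  dual(Z) = Z
                • more:
                  dual(Z) = Z
        • more:
          +{stop,err} → &{stop,err}  (select→offer)
            • stop:
              &{ok,data} → +{ok,data}  (offer→select)
                • ok:
                  dual(end) = end
                • data:
                  dual(Z) = Z
            • err:
              &{stop,more} → +{stop,more}  (offer→select)
                • stop:
                  dual(Z) = Z
                • more:
                  dual(Z) = Z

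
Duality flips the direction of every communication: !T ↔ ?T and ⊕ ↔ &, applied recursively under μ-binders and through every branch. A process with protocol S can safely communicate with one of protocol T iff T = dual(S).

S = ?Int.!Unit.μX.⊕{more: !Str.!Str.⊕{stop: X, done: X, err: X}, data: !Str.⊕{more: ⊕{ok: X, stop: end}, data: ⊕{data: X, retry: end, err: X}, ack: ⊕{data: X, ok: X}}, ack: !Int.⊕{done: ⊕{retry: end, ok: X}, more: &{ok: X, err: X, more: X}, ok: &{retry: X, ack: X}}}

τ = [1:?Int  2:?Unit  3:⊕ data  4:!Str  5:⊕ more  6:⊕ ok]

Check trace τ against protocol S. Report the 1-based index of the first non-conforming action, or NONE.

2

step 1: ?Int  ok  cont: !Unit.μX.…
step 2: got ?Unit, protocol expects !Unit  ✗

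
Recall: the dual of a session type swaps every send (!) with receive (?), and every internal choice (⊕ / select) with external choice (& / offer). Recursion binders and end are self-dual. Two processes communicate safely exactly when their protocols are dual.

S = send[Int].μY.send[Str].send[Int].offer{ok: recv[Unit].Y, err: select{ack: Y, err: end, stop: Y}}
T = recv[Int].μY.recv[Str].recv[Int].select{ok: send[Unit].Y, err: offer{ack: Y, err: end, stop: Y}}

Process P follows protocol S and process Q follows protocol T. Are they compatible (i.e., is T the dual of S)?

YES

send[Int] vs recv[Int]  ok
  μY vs μY  ok (μ self-dual)
    send[Str] vs recv[Str]  ok
      send[Int] vs recv[Int]  ok
        offer{ok,err} vs select{ok,err}  ok labels match
          • ok:
            recv[Unit] vs send[Unit]  ok
              Y vs Y  ok
          • err:
            select{ack,err,stop} vs offer{ack,err,stop}  ok labels match
              • ack:
                Y vs Y  ok
              • err:
                end vs end  ok
              • stop:
                Y vs Y  ok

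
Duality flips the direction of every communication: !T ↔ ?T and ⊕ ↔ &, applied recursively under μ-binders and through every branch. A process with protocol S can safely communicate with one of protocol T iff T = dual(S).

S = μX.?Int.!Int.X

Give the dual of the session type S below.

μX.!Int.?Int.X

μX → μX  (μ self-dual)
  ?Int → !Int
    !Int → ?Int
      X ↦ X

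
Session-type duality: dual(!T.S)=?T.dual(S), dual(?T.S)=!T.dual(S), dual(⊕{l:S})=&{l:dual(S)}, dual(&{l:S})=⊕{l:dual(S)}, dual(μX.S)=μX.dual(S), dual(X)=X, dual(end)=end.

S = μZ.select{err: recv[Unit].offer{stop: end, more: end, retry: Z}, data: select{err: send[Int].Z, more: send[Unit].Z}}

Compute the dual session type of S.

μZ.offer{err: send[Unit].select{stop: end, more: end, retry: Z}, data: offer{err: recv[Int].Z, more: recv[Unit].Z}}

μZ ↦ μZ  (binder kept)
  select{err,data} ↦ offer{err,data}  (⊕→&)
    [err]
      recv[Unit] ↦ send[Unit]
        offer{stop,more,retry} ↦ select{stop,more,retry}  (external→internal)
          [stop]
            dual(end) = end
          [more]
            dual(end) = end
          [retry]
            dual(Z) = Z
    [data]
      select{err,more} ↦ offer{err,more}  (⊕→&)
        [err]
          send[Int] ↦ recv[Int]
            dual(Z) = Z
        [more]
          send[Unit] ↦ recv[Unit]
            dual(Z) = Z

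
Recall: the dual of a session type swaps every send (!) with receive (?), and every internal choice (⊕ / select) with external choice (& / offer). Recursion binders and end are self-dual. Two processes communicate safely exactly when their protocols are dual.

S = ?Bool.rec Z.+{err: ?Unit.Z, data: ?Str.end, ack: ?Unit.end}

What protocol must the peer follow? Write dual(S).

?Bool ↦ !Bool
  rec Z ↦ rec Z  (μ self-dual)
    +{err,data,ack} ↦ &{err,data,ack}  (⊕→&)
      • err:
        ?Unit ↦ !Unit
          dual(Z) = Z
      • data:
        ?Str ↦ !Str
          dual(end) = end
      • ack:
        ?Unit ↦ !Unit
          dual(end) = end

!Bool.rec Z.&{err: !Unit.Z, data: !Str.end, ack: !Unit.end}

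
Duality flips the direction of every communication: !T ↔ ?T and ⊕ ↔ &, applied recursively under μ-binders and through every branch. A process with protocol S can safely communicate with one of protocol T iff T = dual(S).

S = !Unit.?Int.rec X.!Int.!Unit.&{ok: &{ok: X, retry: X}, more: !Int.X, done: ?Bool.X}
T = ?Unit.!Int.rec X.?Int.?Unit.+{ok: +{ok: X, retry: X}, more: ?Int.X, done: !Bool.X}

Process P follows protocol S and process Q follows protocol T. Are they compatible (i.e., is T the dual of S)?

!Unit | ?Unit  match
  ?Int | !Int  match
    rec X | rec X  match (binder kept)
      !Int | ?Int  match
        !Unit | ?Unit  match
          &{ok,more,done} | +{ok,more,done}  match label sets agree
            [ok]
              &{ok,retry} | +{ok,retry}  match label sets agree
                [ok]
                  X | X  match
                [retry]
                  X | X  match
            [more]
              !Int | ?Int  match
                X | X  match
            [done]
              ?Bool | !Bool  match
                X | X  match

YES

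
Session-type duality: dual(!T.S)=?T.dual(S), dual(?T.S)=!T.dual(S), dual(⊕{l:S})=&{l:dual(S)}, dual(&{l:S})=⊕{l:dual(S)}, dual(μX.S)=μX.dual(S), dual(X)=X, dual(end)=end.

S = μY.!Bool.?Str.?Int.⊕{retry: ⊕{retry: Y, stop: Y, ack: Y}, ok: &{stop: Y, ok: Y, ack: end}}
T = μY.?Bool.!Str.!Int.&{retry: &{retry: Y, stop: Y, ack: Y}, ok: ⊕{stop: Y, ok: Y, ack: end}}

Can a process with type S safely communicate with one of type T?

YES

μY vs μY  match (binder kept)
  !Bool vs ?Bool  match
    ?Str vs !Str  match
      ?Int vs !Int  match
        ⊕{retry,ok} vs &{retry,ok}  match same labels
          case retry:
            ⊕{retry,stop,ack} vs &{retry,stop,ack}  match same labels
              case retry:
                Y vs Y  match
              case stop:
                Y vs Y  match
              case ack:
                Y vs Y  match
          case ok:
            &{stop,ok,ack} vs ⊕{stop,ok,ack}  match same labels
              case stop:
                Y vs Y  match
              case ok:
                Y vs Y  match
              case ack:
                end vs end  match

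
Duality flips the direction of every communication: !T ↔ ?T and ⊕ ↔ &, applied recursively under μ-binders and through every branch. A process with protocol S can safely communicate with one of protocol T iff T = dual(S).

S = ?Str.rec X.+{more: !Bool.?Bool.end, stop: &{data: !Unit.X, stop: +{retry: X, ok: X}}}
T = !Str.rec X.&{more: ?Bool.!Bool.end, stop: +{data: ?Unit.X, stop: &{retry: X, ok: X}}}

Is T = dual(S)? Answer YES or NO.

?Str vs !Str  match
  rec X vs rec X  match (μ self-dual)
    +{more,stop} vs &{more,stop}  match same labels
      • more:
        !Bool vs ?Bool  match
          ?Bool vs !Bool  match
            end vs end  match
      • stop:
        &{data,stop} vs +{data,stop}  match same labels
          • data:
            !Unit vs ?Unit  match
              X vs X  match
          • stop:
            +{retry,ok} vs &{retry,ok}  match same labels
              • retry:
                X vs X  match
              • ok:
                X vs X  match

YES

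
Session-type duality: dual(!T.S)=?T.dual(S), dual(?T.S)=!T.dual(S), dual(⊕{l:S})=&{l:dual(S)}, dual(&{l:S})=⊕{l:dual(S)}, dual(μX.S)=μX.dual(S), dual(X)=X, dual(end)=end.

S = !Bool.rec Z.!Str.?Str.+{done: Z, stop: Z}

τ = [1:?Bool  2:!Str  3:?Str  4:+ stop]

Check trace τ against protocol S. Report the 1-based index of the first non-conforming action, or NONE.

1

@1 got ?Bool, protocol expects !Bool  ✗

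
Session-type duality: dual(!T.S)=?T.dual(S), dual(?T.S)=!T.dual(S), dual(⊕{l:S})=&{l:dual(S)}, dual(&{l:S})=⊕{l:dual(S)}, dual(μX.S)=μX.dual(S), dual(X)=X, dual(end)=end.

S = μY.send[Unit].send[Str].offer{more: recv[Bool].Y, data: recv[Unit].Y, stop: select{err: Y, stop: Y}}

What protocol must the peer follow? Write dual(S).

μY ↦ μY  (μ self-dual)
  send[Unit] ↦ recv[Unit]
    send[Str] ↦ recv[Str]
      offer{more,data,stop} ↦ select{more,data,stop}  (offer→select)
        case more:
          recv[Bool] ↦ send[Bool]
            dual(Y) = Y
        case data:
          recv[Unit] ↦ send[Unit]
            dual(Y) = Y
        case stop:
          select{err,stop} ↦ offer{err,stop}  (internal→external)
            case err:
              dual(Y) = Y
            case stop:
              dual(Y) = Y

μY.recv[Unit].recv[Str].select{more: send[Bool].Y, data: send[Unit].Y, stop: offer{err: Y, stop: Y}}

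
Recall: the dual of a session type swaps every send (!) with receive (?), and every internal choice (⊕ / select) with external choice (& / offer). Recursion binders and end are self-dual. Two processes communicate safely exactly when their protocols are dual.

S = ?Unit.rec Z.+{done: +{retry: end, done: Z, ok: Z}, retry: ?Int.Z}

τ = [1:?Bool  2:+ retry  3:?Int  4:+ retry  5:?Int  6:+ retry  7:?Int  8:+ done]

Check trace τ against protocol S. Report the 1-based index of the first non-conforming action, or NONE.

1

@1 got ?Bool, protocol expects ?Unit  ✗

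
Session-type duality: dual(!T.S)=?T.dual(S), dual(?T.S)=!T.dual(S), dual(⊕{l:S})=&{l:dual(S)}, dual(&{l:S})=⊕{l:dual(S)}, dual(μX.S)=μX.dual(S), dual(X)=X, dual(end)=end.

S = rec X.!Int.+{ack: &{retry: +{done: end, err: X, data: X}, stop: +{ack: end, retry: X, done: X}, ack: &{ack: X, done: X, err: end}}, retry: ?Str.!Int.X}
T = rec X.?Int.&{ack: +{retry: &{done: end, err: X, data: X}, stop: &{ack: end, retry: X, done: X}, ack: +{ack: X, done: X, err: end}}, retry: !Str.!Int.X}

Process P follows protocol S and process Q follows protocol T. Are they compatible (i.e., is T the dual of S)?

NO

rec X vs rec X  ok (binder kept)
  !Int vs ?Int  ok
    +{ack,retry} vs &{ack,retry}  ok label sets agree
      case ack:
        &{retry,stop,ack} vs +{retry,stop,ack}  ok label sets agree
          case retry:
            +{done,err,data} vs &{done,err,data}  ok label sets agree
              case done:
                end vs end  ok
              case err:
                X vs X  ok
              case data:
                X vs X  ok
          case stop:
            +{ack,retry,done} vs &{ack,retry,done}  ok label sets agree
              case ack:
                end vs end  ok
              case retry:
                X vs X  ok
              case done:
                X vs X  ok
          case ack:
            &{ack,done,err} vs +{ack,done,err}  ok label sets agree
              case ack:
                X vs X  ok
              case done:
                X vs X  ok
              case err:
                end vs end  ok
      case retry:
        ?Str vs !Str  ok
          !Int vs !Int  ✗ same direction on both sides — not dual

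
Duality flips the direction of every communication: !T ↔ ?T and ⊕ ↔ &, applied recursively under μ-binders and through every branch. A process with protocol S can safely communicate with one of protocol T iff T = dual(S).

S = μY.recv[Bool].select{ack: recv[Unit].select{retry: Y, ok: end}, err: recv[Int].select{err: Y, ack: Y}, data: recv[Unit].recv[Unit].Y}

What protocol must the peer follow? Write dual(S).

μY ↦ μY  (μ self-dual)
  recv[Bool] ↦ send[Bool]
    select{ack,err,data} ↦ offer{ack,err,data}  (internal→external)
      • ack:
        recv[Unit] ↦ send[Unit]
          select{retry,ok} ↦ offer{retry,ok}  (internal→external)
            • retry:
              Y self-dual
            • ok:
              end self-dual
      • err:
        recv[Int] ↦ send[Int]
          select{err,ack} ↦ offer{err,ack}  (internal→external)
            • err:
              Y self-dual
            • ack:
              Y self-dual
      • data:
        recv[Unit] ↦ send[Unit]
          recv[Unit] ↦ send[Unit]
            Y self-dual

μY.send[Bool].offer{ack: send[Unit].offer{retry: Y, ok: end}, err: send[Int].offer{err: Y, ack: Y}, data: send[Unit].send[Unit].Y}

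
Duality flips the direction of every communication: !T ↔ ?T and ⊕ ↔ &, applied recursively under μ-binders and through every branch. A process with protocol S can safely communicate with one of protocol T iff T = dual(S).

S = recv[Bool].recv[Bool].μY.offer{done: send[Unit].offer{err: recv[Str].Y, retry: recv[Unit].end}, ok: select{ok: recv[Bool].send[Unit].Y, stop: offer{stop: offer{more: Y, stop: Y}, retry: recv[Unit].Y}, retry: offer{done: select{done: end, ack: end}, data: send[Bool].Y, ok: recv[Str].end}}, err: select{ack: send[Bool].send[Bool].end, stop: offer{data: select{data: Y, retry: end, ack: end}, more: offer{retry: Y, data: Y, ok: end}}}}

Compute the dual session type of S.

recv[Bool] → send[Bool]
  recv[Bool] → send[Bool]
    μY → μY  (rec unchanged)
      offer{done,ok,err} → select{done,ok,err}  (external→internal)
        [done]
          send[Unit] → recv[Unit]
            offer{err,retry} → select{err,retry}  (external→internal)
              [err]
                recv[Str] → send[Str]
                  dual(Y) = Y
              [retry]
                recv[Unit] → send[Unit]
                  dual(end) = end
        [ok]
          select{ok,stop,retry} → offer{ok,stop,retry}  (⊕→&)
            [ok]
              recv[Bool] → send[Bool]
                send[Unit] → recv[Unit]
                  dual(Y) = Y
            [stop]
              offer{stop,retry} → select{stop,retry}  (external→internal)
                [stop]
                  offer{more,stop} → select{more,stop}  (external→internal)
                    [more]
                      dual(Y) = Y
                    [stop]
                      dual(Y) = Y
                [retry]
                  recv[Unit] → send[Unit]
                    dual(Y) = Y
            [retry]
              offer{done,data,ok} → select{done,data,ok}  (external→internal)
                [done]
                  select{done,ack} → offer{done,ack}  (⊕→&)
                    [done]
                      dual(end) = end
                    [ack]
                      dual(end) = end
                [data]
                  send[Bool] → recv[Bool]
                    dual(Y) = Y
                [ok]
                  recv[Str] → send[Str]
                    dual(end) = end
        [err]
          select{ack,stop} → offer{ack,stop}  (⊕→&)
            [ack]
              send[Bool] → recv[Bool]
                send[Bool] → recv[Bool]
                  dual(end) = end
            [stop]
              offer{data,more} → select{data,more}  (external→internal)
                [data]
                  select{data,retry,ack} → offer{data,retry,ack}  (⊕→&)
                    [data]
                      dual(Y) = Y
                    [retry]
                      dual(end) = end
                    [ack]
                      dual(end) = end
                [more]
                  offer{retry,data,ok} → select{retry,data,ok}  (external→internal)
                    [retry]
                      dual(Y) = Y
                    [data]
                      dual(Y) = Y
                    [ok]
                      dual(end) = end

send[Bool].send[Bool].μY.select{done: recv[Unit].select{err: send[Str].Y, retry: send[Unit].end}, ok: offer{ok: send[Bool].recv[Unit].Y, stop: select{stop: select{more: Y, stop: Y}, retry: send[Unit].Y}, retry: select{done: offer{done: end, ack: end}, data: recv[Bool].Y, ok: send[Str].end}}, err: offer{ack: recv[Bool].recv[Bool].end, stop: select{data: offer{data: Y, retry: end, ack: end}, more: select{retry: Y, data: Y, ok: end}}}}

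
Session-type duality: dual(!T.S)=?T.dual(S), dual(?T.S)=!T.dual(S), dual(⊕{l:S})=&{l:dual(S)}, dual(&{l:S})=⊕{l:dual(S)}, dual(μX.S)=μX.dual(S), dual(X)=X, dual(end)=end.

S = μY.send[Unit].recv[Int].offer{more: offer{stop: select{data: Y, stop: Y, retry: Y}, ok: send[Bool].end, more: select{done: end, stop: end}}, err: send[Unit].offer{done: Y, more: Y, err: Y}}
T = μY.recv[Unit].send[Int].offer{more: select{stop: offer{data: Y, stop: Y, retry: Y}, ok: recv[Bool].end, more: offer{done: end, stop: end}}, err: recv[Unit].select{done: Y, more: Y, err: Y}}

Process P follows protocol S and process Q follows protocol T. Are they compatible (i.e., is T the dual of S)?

μY | μY  ok (μ self-dual)
  send[Unit] | recv[Unit]  ok
    recv[Int] | send[Int]  ok
      offer{more,err} | offer{more,err}  ✗ choice polarity not flipped — not dual

NO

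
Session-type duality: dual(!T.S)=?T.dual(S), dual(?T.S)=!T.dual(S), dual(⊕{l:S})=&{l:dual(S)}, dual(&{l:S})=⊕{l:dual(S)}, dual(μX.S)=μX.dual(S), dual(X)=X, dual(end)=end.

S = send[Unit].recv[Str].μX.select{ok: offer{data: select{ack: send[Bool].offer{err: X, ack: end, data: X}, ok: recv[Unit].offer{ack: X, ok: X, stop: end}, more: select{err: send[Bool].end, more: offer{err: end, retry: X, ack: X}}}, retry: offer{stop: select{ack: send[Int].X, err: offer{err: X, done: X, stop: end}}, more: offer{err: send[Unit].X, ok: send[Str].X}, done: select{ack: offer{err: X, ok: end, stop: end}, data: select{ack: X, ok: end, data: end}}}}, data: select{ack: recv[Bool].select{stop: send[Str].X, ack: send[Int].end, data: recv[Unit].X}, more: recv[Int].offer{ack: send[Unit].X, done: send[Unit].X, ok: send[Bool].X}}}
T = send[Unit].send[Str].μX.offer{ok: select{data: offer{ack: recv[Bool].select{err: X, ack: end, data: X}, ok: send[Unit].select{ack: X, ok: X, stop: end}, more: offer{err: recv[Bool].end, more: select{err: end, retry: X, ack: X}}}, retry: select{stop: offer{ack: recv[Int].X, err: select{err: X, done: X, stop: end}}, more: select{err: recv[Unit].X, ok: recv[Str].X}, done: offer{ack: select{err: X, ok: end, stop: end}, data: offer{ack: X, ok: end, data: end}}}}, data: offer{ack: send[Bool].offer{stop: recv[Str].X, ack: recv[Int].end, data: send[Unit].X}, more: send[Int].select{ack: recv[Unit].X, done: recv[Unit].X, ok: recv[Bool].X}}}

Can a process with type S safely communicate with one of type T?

NO

send[Unit] vs send[Unit]  ✗ same direction on both sides — not dual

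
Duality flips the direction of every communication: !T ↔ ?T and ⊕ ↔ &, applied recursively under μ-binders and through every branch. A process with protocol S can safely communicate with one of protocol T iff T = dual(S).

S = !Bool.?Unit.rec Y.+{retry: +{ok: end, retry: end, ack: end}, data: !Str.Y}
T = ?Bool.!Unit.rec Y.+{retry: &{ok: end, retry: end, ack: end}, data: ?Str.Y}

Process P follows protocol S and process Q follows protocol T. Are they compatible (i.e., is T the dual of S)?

!Bool ‖ ?Bool  match
  ?Unit ‖ !Unit  match
    rec Y ‖ rec Y  match (rec unchanged)
      +{retry,data} ‖ +{retry,data}  ✗ choice polarity not flipped — not dual

NO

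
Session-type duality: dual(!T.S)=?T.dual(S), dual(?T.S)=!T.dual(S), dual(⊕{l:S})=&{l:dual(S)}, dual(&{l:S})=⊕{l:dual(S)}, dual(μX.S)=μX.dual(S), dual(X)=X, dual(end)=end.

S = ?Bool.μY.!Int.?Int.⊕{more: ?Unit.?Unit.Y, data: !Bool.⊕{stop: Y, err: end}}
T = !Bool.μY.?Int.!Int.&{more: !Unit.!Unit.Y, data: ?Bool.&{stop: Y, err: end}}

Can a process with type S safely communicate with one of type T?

?Bool ‖ !Bool  match
  μY ‖ μY  match (binder kept)
    !Int ‖ ?Int  match
      ?Int ‖ !Int  match
        ⊕{more,data} ‖ &{more,data}  match same labels
          • more:
            ?Unit ‖ !Unit  match
              ?Unit ‖ !Unit  match
                Y ‖ Y  match
          • data:
            !Bool ‖ ?Bool  match
              ⊕{stop,err} ‖ &{stop,err}  match same labels
                • stop:
                  Y ‖ Y  match
                • err:
                  end ‖ end  match

YES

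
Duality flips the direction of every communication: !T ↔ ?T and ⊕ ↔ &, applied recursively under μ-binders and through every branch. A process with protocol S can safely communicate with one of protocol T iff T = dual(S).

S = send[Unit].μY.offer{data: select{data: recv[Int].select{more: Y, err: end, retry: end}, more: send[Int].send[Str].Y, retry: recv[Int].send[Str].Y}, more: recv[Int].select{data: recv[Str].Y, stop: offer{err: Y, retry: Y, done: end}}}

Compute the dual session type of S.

send[Unit] = recv[Unit]
  μY = μY  (rec unchanged)
    offer{data,more} = select{data,more}  (&→⊕)
      • data:
        select{data,more,retry} = offer{data,more,retry}  (internal→external)
          • data:
            recv[Int] = send[Int]
              select{more,err,retry} = offer{more,err,retry}  (internal→external)
                • more:
                  Y self-dual
                • err:
                  end self-dual
                • retry:
                  end self-dual
          • more:
            send[Int] = recv[Int]
              send[Str] = recv[Str]
                Y self-dual
          • retry:
            recv[Int] = send[Int]
              send[Str] = recv[Str]
                Y self-dual
      • more:
        recv[Int] = send[Int]
          select{data,stop} = offer{data,stop}  (internal→external)
            • data:
              recv[Str] = send[Str]
                Y self-dual
            • stop:
              offer{err,retry,done} = select{err,retry,done}  (&→⊕)
                • err:
                  Y self-dual
                • retry:
                  Y self-dual
                • done:
                  end self-dual

recv[Unit].μY.select{data: offer{data: send[Int].offer{more: Y, err: end, retry: end}, more: recv[Int].recv[Str].Y, retry: send[Int].recv[Str].Y}, more: send[Int].offer{data: send[Str].Y, stop: select{err: Y, retry: Y, done: end}}}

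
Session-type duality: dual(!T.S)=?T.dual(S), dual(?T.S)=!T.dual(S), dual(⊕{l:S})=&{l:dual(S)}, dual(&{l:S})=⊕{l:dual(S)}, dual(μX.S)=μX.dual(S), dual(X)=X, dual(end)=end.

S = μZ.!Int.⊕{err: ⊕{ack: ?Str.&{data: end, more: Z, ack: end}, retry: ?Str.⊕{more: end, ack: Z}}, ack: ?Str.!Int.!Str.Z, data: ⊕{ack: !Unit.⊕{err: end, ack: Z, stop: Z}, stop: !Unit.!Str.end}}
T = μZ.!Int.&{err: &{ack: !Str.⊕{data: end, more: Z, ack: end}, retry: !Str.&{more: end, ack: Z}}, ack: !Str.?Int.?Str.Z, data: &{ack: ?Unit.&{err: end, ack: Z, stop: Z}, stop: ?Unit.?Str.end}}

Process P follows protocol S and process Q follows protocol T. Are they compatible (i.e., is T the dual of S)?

NO

μZ vs μZ  match (μ self-dual)
  !Int vs !Int  ✗ same direction on both sides — not dual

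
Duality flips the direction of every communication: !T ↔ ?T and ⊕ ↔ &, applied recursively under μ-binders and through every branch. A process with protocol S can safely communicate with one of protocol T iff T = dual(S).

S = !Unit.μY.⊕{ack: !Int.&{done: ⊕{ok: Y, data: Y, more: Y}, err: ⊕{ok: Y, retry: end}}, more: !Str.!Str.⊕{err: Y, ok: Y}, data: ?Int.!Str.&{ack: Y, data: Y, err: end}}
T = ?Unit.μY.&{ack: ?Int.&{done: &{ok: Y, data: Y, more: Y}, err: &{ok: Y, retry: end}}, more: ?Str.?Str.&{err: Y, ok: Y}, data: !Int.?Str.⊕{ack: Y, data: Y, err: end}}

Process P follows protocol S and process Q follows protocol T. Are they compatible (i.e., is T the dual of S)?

!Unit ‖ ?Unit  match
  μY ‖ μY  match (binder kept)
    ⊕{ack,more,data} ‖ &{ack,more,data}  match label sets agree
      • ack:
        !Int ‖ ?Int  match
          &{done,err} ‖ &{done,err}  ✗ choice polarity not flipped — not dual

NO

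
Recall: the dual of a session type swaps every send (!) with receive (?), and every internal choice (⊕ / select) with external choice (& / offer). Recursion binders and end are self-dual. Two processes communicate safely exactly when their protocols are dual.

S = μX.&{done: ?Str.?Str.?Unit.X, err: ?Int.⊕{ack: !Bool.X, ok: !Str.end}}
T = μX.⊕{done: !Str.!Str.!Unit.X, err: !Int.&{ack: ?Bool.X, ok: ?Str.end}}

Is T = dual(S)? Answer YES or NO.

μX ‖ μX  match (rec unchanged)
  &{done,err} ‖ ⊕{done,err}  match same labels
    case done:
      ?Str ‖ !Str  match
        ?Str ‖ !Str  match
          ?Unit ‖ !Unit  match
            X ‖ X  match
    case err:
      ?Int ‖ !Int  match
        ⊕{ack,ok} ‖ &{ack,ok}  match same labels
          case ack:
            !Bool ‖ ?Bool  match
              X ‖ X  match
          case ok:
            !Str ‖ ?Str  match
              end ‖ end  match

YES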